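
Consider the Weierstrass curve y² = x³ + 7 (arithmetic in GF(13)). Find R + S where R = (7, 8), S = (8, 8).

(7, 8) + (8, 8). λ = (8 - 8)/(8 - 7) ≡ 0/1 mod 13. 1⁻¹ ≡ 1 (mod 13), so λ ≡ 0.
  x = λ² - 7 - 8 = 0 - 15 ≡ 11; y = λ·(7 - 11) - 8 ≡ 5. → (11, 5)

(11, 5)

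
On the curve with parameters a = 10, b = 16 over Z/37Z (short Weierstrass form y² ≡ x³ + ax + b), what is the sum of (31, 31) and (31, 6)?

The two points share x = 31 and their y-coordinates satisfy 31 + 6 ≡ 0 (mod 37), so they are inverses. Their sum is O.

O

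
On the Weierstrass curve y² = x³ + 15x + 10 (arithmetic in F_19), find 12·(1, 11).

Write G = (1, 11).
Double-and-add on 12 = (1100)₂. Start with G = (1, 11) for the leading 1-bit.
double: tangent at (1, 11): λ = (3·1² + 15)/(2·11) ≡ 18/3. 3⁻¹ ≡ 13 (mod 19) since 3·13 = 39 ≡ 1, so λ ≡ 18·13 ≡ 6.
  x = λ² - 1 - 1 = 36 - 2 ≡ 15; y = λ·(1 - 15) - 11 ≡ 0. → (15, 0)
add G: (15, 0) + (1, 11). λ = (11 - 0)/(1 - 15) ≡ 11/5 mod 19. 5⁻¹ ≡ 4 (mod 19), so λ ≡ 6.
  x = λ² - 15 - 1 = 36 - 16 ≡ 1; y = λ·(15 - 1) - 0 ≡ 8. → (1, 8)
double: tangent at (1, 8): λ = (3·1² + 15)/(2·8) ≡ 18/16. 16⁻¹ ≡ 6 (mod 19), so λ ≡ 18·6 ≡ 13.
  x = λ² - 1 - 1 = 169 - 2 ≡ 15; y = λ·(1 - 15) - 8 ≡ 0. → (15, 0)
double: (15, 0) + (15, 0): same x and y₁ ≡ -y₂, so the sum is 𝒪.

O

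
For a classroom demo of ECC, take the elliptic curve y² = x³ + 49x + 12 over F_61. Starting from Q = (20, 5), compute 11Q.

(54, 34)

Repeated addition: build up to 11Q.
2Q: tangent at (20, 5): λ = (3·20² + 49)/(2·5) ≡ 29/10. 10⁻¹ ≡ 55 (mod 61) since 10·55 = 550 ≡ 1, so λ ≡ 29·55 ≡ 9.
  x = λ² - 20 - 20 = 81 - 40 ≡ 41; y = λ·(20 - 41) - 5 ≡ 50. → (41, 50)
3Q: (41, 50) + (20, 5). λ = (5 - 50)/(20 - 41) ≡ 16/40 mod 61. 40⁻¹ ≡ 29 (mod 61), so λ ≡ 37.
  x = λ² - 41 - 20 = 1369 - 61 ≡ 27; y = λ·(41 - 27) - 50 ≡ 41. → (27, 41)
4Q: (27, 41) + (20, 5). λ = (5 - 41)/(20 - 27) ≡ 25/54 mod 61. 54⁻¹ ≡ 26 (mod 61), so λ ≡ 40.
  x = λ² - 27 - 20 = 1600 - 47 ≡ 28; y = λ·(27 - 28) - 41 ≡ 41. → (28, 41)
5Q: (28, 41) + (20, 5). λ = (5 - 41)/(20 - 28) ≡ 25/53 mod 61. 53⁻¹ ≡ 38 (mod 61) since 53·38 = 2014 ≡ 1, so λ ≡ 35.
  x = λ² - 28 - 20 = 1225 - 48 ≡ 18; y = λ·(28 - 18) - 41 ≡ 4. → (18, 4)
6Q: (18, 4) + (20, 5). λ = (5 - 4)/(20 - 18) ≡ 1/2 mod 61. 2⁻¹ ≡ 31 (mod 61), so λ ≡ 31.
  x = λ² - 18 - 20 = 961 - 38 ≡ 8; y = λ·(18 - 8) - 4 ≡ 1. → (8, 1)
7Q: (8, 1) + (20, 5). λ = (5 - 1)/(20 - 8) ≡ 4/12 mod 61. 12⁻¹ ≡ 56 (mod 61), so λ ≡ 41.
  x = λ² - 8 - 20 = 1681 - 28 ≡ 6; y = λ·(8 - 6) - 1 ≡ 20. → (6, 20)
8Q: (6, 20) + (20, 5). λ = (5 - 20)/(20 - 6) ≡ 46/14 mod 61. 14⁻¹ ≡ 48 (mod 61), so λ ≡ 12.
  x = λ² - 6 - 20 = 144 - 26 ≡ 57; y = λ·(6 - 57) - 20 ≡ 39. → (57, 39)
9Q: (57, 39) + (20, 5). λ = (5 - 39)/(20 - 57) ≡ 27/24 mod 61. 24⁻¹ ≡ 28 (mod 61), so λ ≡ 24.
  x = λ² - 57 - 20 = 576 - 77 ≡ 11; y = λ·(57 - 11) - 39 ≡ 28. → (11, 28)
10Q: (11, 28) + (20, 5). λ = (5 - 28)/(20 - 11) ≡ 38/9 mod 61. 9⁻¹ ≡ 34 (mod 61) since 9·34 = 306 ≡ 1, so λ ≡ 11.
  x = λ² - 11 - 20 = 121 - 31 ≡ 29; y = λ·(11 - 29) - 28 ≡ 18. → (29, 18)
11Q: (29, 18) + (20, 5). λ = (5 - 18)/(20 - 29) ≡ 48/52 mod 61. 52⁻¹ ≡ 27 (mod 61), so λ ≡ 15.
  x = λ² - 29 - 20 = 225 - 49 ≡ 54; y = λ·(29 - 54) - 18 ≡ 34. → (54, 34)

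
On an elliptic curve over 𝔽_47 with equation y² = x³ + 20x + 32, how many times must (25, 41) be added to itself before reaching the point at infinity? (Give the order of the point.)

2P: tangent at (25, 41): λ = (3·25² + 20)/(2·41) ≡ 15/35. 35⁻¹ ≡ 43 (mod 47) since 35·43 = 1505 ≡ 1, so λ ≡ 15·43 ≡ 34.
  x = λ² - 25 - 25 = 1156 - 50 ≡ 25; y = λ·(25 - 25) - 41 ≡ 6. → (25, 6)
3P: (25, 6) + (25, 41): same x and y₁ ≡ -y₂, so the sum is the point at infinity.
3P = the point at infinity, so the order is 3.

3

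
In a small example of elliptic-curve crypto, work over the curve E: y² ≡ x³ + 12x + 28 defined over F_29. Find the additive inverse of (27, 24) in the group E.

(27, 5)

-(27, 24) = (27, -24 mod 29) = (27, 5).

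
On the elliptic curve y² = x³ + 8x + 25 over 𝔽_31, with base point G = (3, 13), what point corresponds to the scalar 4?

Repeated addition: build up to 4G.
2G: tangent at (3, 13): λ = (3·3² + 8)/(2·13) ≡ 4/26. 26⁻¹ ≡ 6 (mod 31) since 26·6 = 156 ≡ 1, so λ ≡ 4·6 ≡ 24.
  x = λ² - 3 - 3 = 576 - 6 ≡ 12; y = λ·(3 - 12) - 13 ≡ 19. → (12, 19)
3G: (12, 19) + (3, 13). λ = (13 - 19)/(3 - 12) ≡ 25/22 mod 31. 22⁻¹ ≡ 24 (mod 31), so λ ≡ 11.
  x = λ² - 12 - 3 = 121 - 15 ≡ 13; y = λ·(12 - 13) - 19 ≡ 1. → (13, 1)
4G: (13, 1) + (3, 13). λ = (13 - 1)/(3 - 13) ≡ 12/21 mod 31. 21⁻¹ ≡ 3 (mod 31), so λ ≡ 5.
  x = λ² - 13 - 3 = 25 - 16 ≡ 9; y = λ·(13 - 9) - 1 ≡ 19. → (9, 19)

(9, 19)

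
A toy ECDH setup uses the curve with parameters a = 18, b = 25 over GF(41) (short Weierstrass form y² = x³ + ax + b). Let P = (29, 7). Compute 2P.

(33, 5)

tangent at (29, 7): λ = (3·29² + 18)/(2·7) ≡ 40/14. 14⁻¹ ≡ 3 (mod 41), so λ ≡ 40·3 ≡ 38.
  x = λ² - 29 - 29 = 1444 - 58 ≡ 33; y = λ·(29 - 33) - 7 ≡ 5. → (33, 5)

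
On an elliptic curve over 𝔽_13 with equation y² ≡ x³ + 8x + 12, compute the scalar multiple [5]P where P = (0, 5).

Repeated addition: build up to 5P.
2P: tangent at (0, 5): λ = (3·0² + 8)/(2·5) ≡ 8/10. 10⁻¹ ≡ 4 (mod 13), so λ ≡ 8·4 ≡ 6.
  x = λ² - 0 - 0 = 36 - 0 ≡ 10; y = λ·(0 - 10) - 5 ≡ 0. → (10, 0)
3P: (10, 0) + (0, 5). λ = (5 - 0)/(0 - 10) ≡ 5/3 mod 13. 3⁻¹ ≡ 9 (mod 13) since 3·9 = 27 ≡ 1, so λ ≡ 6.
  x = λ² - 10 - 0 = 36 - 10 ≡ 0; y = λ·(10 - 0) - 0 ≡ 8. → (0, 8)
4P: (0, 8) + (0, 5): same x and y₁ ≡ -y₂, so the sum is ∞.
5P: ∞ + (0, 5) = (0, 5) (identity).

(0, 5)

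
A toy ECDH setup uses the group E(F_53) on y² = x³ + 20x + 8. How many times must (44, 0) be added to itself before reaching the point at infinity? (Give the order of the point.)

2P: (44, 0) + (44, 0): same x and y₁ ≡ -y₂, so the sum is the point at infinity.
2P = the point at infinity, so the order is 2.

2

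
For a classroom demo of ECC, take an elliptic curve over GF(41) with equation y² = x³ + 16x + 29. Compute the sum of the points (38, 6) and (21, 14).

(14, 2)

(38, 6) + (21, 14). λ = (14 - 6)/(21 - 38) ≡ 8/24 mod 41. 24⁻¹ ≡ 12 (mod 41), so λ ≡ 14.
  x = λ² - 38 - 21 = 196 - 59 ≡ 14; y = λ·(38 - 14) - 6 ≡ 2. → (14, 2)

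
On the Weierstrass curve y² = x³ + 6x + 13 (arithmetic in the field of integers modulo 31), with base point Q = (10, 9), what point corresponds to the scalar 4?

(25, 3)

Double-and-add on 4 = (100)₂. Start with Q = (10, 9) for the leading 1-bit.
double: tangent at (10, 9): λ = (3·10² + 6)/(2·9) ≡ 27/18. 18⁻¹ ≡ 19 (mod 31), so λ ≡ 27·19 ≡ 17.
  x = λ² - 10 - 10 = 289 - 20 ≡ 21; y = λ·(10 - 21) - 9 ≡ 21. → (21, 21)
double: tangent at (21, 21): λ = (3·21² + 6)/(2·21) ≡ 27/11. 11⁻¹ ≡ 17 (mod 31), so λ ≡ 27·17 ≡ 25.
  x = λ² - 21 - 21 = 625 - 42 ≡ 25; y = λ·(21 - 25) - 21 ≡ 3. → (25, 3)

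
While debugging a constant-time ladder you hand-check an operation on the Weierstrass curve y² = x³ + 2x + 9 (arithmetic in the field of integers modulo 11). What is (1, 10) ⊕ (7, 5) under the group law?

(1, 10) + (7, 5). λ = (5 - 10)/(7 - 1) ≡ 6/6 mod 11. 6⁻¹ ≡ 2 (mod 11) since 6·2 = 12 ≡ 1, so λ ≡ 1.
  x = λ² - 1 - 7 = 1 - 8 ≡ 4; y = λ·(1 - 4) - 10 ≡ 9. → (4, 9)

(4, 9)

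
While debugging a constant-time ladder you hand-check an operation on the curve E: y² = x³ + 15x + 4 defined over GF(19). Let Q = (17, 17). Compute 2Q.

(8, 3)

tangent at (17, 17): λ = (3·17² + 15)/(2·17) ≡ 8/15. 15⁻¹ ≡ 14 (mod 19) since 15·14 = 210 ≡ 1, so λ ≡ 8·14 ≡ 17.
  x = λ² - 17 - 17 = 289 - 34 ≡ 8; y = λ·(17 - 8) - 17 ≡ 3. → (8, 3)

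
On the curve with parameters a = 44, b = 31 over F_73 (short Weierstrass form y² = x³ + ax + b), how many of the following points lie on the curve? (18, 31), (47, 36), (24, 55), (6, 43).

1

(18, 31): 31² ≡ 12, rhs ≡ 12 → on.
(47, 36): 36² ≡ 55, rhs ≡ 72 → off.
(24, 55): 55² ≡ 32, rhs ≡ 19 → off.
(6, 43): 43² ≡ 24, rhs ≡ 0 → off.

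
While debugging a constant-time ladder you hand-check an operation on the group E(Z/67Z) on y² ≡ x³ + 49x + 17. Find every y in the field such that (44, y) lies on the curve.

x³ + 49x + 17 = 87357 ≡ 56 (mod 67).
Square roots of 56 mod 67: 18 and 49 (since 18² = 324 ≡ 56).

18, 49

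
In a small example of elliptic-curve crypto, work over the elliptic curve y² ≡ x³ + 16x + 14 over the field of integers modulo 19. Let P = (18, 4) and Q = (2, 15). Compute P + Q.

(4, 3)

(18, 4) + (2, 15). λ = (15 - 4)/(2 - 18) ≡ 11/3 mod 19. 3⁻¹ ≡ 13 (mod 19) since 3·13 = 39 ≡ 1, so λ ≡ 10.
  x = λ² - 18 - 2 = 100 - 20 ≡ 4; y = λ·(18 - 4) - 4 ≡ 3. → (4, 3)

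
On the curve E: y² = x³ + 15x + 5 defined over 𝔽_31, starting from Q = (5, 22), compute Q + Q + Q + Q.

(20, 20)

Double-and-add on 4 = (100)₂. Start with Q = (5, 22) for the leading 1-bit.
double: tangent at (5, 22): λ = (3·5² + 15)/(2·22) ≡ 28/13. 13⁻¹ ≡ 12 (mod 31), so λ ≡ 28·12 ≡ 26.
  x = λ² - 5 - 5 = 676 - 10 ≡ 15; y = λ·(5 - 15) - 22 ≡ 28. → (15, 28)
double: tangent at (15, 28): λ = (3·15² + 15)/(2·28) ≡ 8/25. 25⁻¹ ≡ 5 (mod 31) since 25·5 = 125 ≡ 1, so λ ≡ 8·5 ≡ 9.
  x = λ² - 15 - 15 = 81 - 30 ≡ 20; y = λ·(15 - 20) - 28 ≡ 20. → (20, 20)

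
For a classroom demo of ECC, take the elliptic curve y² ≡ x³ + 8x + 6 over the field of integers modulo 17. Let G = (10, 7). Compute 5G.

(1, 7)

Repeated addition: build up to 5G.
2G: tangent at (10, 7): λ = (3·10² + 8)/(2·7) ≡ 2/14. 14⁻¹ ≡ 11 (mod 17), so λ ≡ 2·11 ≡ 5.
  x = λ² - 10 - 10 = 25 - 20 ≡ 5; y = λ·(10 - 5) - 7 ≡ 1. → (5, 1)
3G: (5, 1) + (10, 7). λ = (7 - 1)/(10 - 5) ≡ 6/5 mod 17. 5⁻¹ ≡ 7 (mod 17), so λ ≡ 8.
  x = λ² - 5 - 10 = 64 - 15 ≡ 15; y = λ·(5 - 15) - 1 ≡ 4. → (15, 4)
4G: (15, 4) + (10, 7). λ = (7 - 4)/(10 - 15) ≡ 3/12 mod 17. 12⁻¹ ≡ 10 (mod 17), so λ ≡ 13.
  x = λ² - 15 - 10 = 169 - 25 ≡ 8; y = λ·(15 - 8) - 4 ≡ 2. → (8, 2)
5G: (8, 2) + (10, 7). λ = (7 - 2)/(10 - 8) ≡ 5/2 mod 17. 2⁻¹ ≡ 9 (mod 17), so λ ≡ 11.
  x = λ² - 8 - 10 = 121 - 18 ≡ 1; y = λ·(8 - 1) - 2 ≡ 7. → (1, 7)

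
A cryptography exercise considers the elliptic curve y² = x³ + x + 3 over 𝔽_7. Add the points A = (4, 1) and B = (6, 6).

(5, 0)

(4, 1) + (6, 6). λ = (6 - 1)/(6 - 4) ≡ 5/2 mod 7. 2⁻¹ ≡ 4 (mod 7), so λ ≡ 6.
  x = λ² - 4 - 6 = 36 - 10 ≡ 5; y = λ·(4 - 5) - 1 ≡ 0. → (5, 0)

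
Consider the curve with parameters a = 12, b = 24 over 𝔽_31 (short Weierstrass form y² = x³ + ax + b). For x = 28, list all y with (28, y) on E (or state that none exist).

x³ + 12x + 24 = 22312 ≡ 23 (mod 31).
23 is a non-residue mod 31; no y exists.

none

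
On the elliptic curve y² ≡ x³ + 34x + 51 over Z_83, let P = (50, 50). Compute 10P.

Repeated addition: build up to 10P.
2P: tangent at (50, 50): λ = (3·50² + 34)/(2·50) ≡ 64/17. 17⁻¹ ≡ 44 (mod 83), so λ ≡ 64·44 ≡ 77.
  x = λ² - 50 - 50 = 5929 - 100 ≡ 19; y = λ·(50 - 19) - 50 ≡ 13. → (19, 13)
3P: (19, 13) + (50, 50). λ = (50 - 13)/(50 - 19) ≡ 37/31 mod 83. 31⁻¹ ≡ 75 (mod 83), so λ ≡ 36.
  x = λ² - 19 - 50 = 1296 - 69 ≡ 65; y = λ·(19 - 65) - 13 ≡ 74. → (65, 74)
4P: (65, 74) + (50, 50). λ = (50 - 74)/(50 - 65) ≡ 59/68 mod 83. 68⁻¹ ≡ 11 (mod 83), so λ ≡ 68.
  x = λ² - 65 - 50 = 4624 - 115 ≡ 27; y = λ·(65 - 27) - 74 ≡ 20. → (27, 20)
5P: (27, 20) + (50, 50). λ = (50 - 20)/(50 - 27) ≡ 30/23 mod 83. 23⁻¹ ≡ 65 (mod 83), so λ ≡ 41.
  x = λ² - 27 - 50 = 1681 - 77 ≡ 27; y = λ·(27 - 27) - 20 ≡ 63. → (27, 63)
6P: (27, 63) + (50, 50). λ = (50 - 63)/(50 - 27) ≡ 70/23 mod 83. 23⁻¹ ≡ 65 (mod 83), so λ ≡ 68.
  x = λ² - 27 - 50 = 4624 - 77 ≡ 65; y = λ·(27 - 65) - 63 ≡ 9. → (65, 9)
7P: (65, 9) + (50, 50). λ = (50 - 9)/(50 - 65) ≡ 41/68 mod 83. 68⁻¹ ≡ 11 (mod 83), so λ ≡ 36.
  x = λ² - 65 - 50 = 1296 - 115 ≡ 19; y = λ·(65 - 19) - 9 ≡ 70. → (19, 70)
8P: (19, 70) + (50, 50). λ = (50 - 70)/(50 - 19) ≡ 63/31 mod 83. 31⁻¹ ≡ 75 (mod 83) since 31·75 = 2325 ≡ 1, so λ ≡ 77.
  x = λ² - 19 - 50 = 5929 - 69 ≡ 50; y = λ·(19 - 50) - 70 ≡ 33. → (50, 33)
9P: (50, 33) + (50, 50): same x and y₁ ≡ -y₂, so the sum is ∞.
10P: ∞ + (50, 50) = (50, 50) (identity).

(50, 50)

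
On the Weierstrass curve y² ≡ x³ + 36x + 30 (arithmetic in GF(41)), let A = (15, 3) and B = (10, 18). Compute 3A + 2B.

(33, 38)

First 3A:
Repeated addition: build up to 3A.
2A: tangent at (15, 3): λ = (3·15² + 36)/(2·3) ≡ 14/6. 6⁻¹ ≡ 7 (mod 41), so λ ≡ 14·7 ≡ 16.
  x = λ² - 15 - 15 = 256 - 30 ≡ 21; y = λ·(15 - 21) - 3 ≡ 24. → (21, 24)
3A: (21, 24) + (15, 3). λ = (3 - 24)/(15 - 21) ≡ 20/35 mod 41. 35⁻¹ ≡ 34 (mod 41) since 35·34 = 1190 ≡ 1, so λ ≡ 24.
  x = λ² - 21 - 15 = 576 - 36 ≡ 7; y = λ·(21 - 7) - 24 ≡ 25. → (7, 25)
3A = (7, 25).
Next 2B:
Repeated addition: build up to 2B.
2B: tangent at (10, 18): λ = (3·10² + 36)/(2·18) ≡ 8/36. 36⁻¹ ≡ 8 (mod 41) since 36·8 = 288 ≡ 1, so λ ≡ 8·8 ≡ 23.
  x = λ² - 10 - 10 = 529 - 20 ≡ 17; y = λ·(10 - 17) - 18 ≡ 26. → (17, 26)
2B = (17, 26).
Finally 3A + 2B:
(7, 25) + (17, 26). λ = (26 - 25)/(17 - 7) ≡ 1/10 mod 41. 10⁻¹ ≡ 37 (mod 41) since 10·37 = 370 ≡ 1, so λ ≡ 37.
  x = λ² - 7 - 17 = 1369 - 24 ≡ 33; y = λ·(7 - 33) - 25 ≡ 38. → (33, 38)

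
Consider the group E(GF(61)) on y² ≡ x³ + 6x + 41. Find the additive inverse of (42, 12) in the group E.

-(42, 12) = (42, -12 mod 61) = (42, 49).

(42, 49)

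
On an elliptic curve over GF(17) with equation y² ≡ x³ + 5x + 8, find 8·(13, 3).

(10, 2)

Write Q = (13, 3).
Repeated addition: build up to 8Q.
2Q: tangent at (13, 3): λ = (3·13² + 5)/(2·3) ≡ 2/6. 6⁻¹ ≡ 3 (mod 17) since 6·3 = 18 ≡ 1, so λ ≡ 2·3 ≡ 6.
  x = λ² - 13 - 13 = 36 - 26 ≡ 10; y = λ·(13 - 10) - 3 ≡ 15. → (10, 15)
3Q: (10, 15) + (13, 3). λ = (3 - 15)/(13 - 10) ≡ 5/3 mod 17. 3⁻¹ ≡ 6 (mod 17), so λ ≡ 13.
  x = λ² - 10 - 13 = 169 - 23 ≡ 10; y = λ·(10 - 10) - 15 ≡ 2. → (10, 2)
4Q: (10, 2) + (13, 3). λ = (3 - 2)/(13 - 10) ≡ 1/3 mod 17. 3⁻¹ ≡ 6 (mod 17) since 3·6 = 18 ≡ 1, so λ ≡ 6.
  x = λ² - 10 - 13 = 36 - 23 ≡ 13; y = λ·(10 - 13) - 2 ≡ 14. → (13, 14)
5Q: (13, 14) + (13, 3): same x and y₁ ≡ -y₂, so the sum is O.
6Q: O + (13, 3) = (13, 3) (identity).
7Q: tangent at (13, 3): λ = (3·13² + 5)/(2·3) ≡ 2/6. 6⁻¹ ≡ 3 (mod 17), so λ ≡ 2·3 ≡ 6.
  x = λ² - 13 - 13 = 36 - 26 ≡ 10; y = λ·(13 - 10) - 3 ≡ 15. → (10, 15)
8Q: (10, 15) + (13, 3). λ = (3 - 15)/(13 - 10) ≡ 5/3 mod 17. 3⁻¹ ≡ 6 (mod 17) since 3·6 = 18 ≡ 1, so λ ≡ 13.
  x = λ² - 10 - 13 = 169 - 23 ≡ 10; y = λ·(10 - 10) - 15 ≡ 2. → (10, 2)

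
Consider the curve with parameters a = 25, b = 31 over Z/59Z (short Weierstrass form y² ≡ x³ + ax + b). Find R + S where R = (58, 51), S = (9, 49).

(18, 0)

(58, 51) + (9, 49). λ = (49 - 51)/(9 - 58) ≡ 57/10 mod 59. 10⁻¹ ≡ 6 (mod 59), so λ ≡ 47.
  x = λ² - 58 - 9 = 2209 - 67 ≡ 18; y = λ·(58 - 18) - 51 ≡ 0. → (18, 0)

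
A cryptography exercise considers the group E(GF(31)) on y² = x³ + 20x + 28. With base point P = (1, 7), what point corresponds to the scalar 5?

Repeated addition: build up to 5P.
2P: tangent at (1, 7): λ = (3·1² + 20)/(2·7) ≡ 23/14. 14⁻¹ ≡ 20 (mod 31), so λ ≡ 23·20 ≡ 26.
  x = λ² - 1 - 1 = 676 - 2 ≡ 23; y = λ·(1 - 23) - 7 ≡ 10. → (23, 10)
3P: (23, 10) + (1, 7). λ = (7 - 10)/(1 - 23) ≡ 28/9 mod 31. 9⁻¹ ≡ 7 (mod 31), so λ ≡ 10.
  x = λ² - 23 - 1 = 100 - 24 ≡ 14; y = λ·(23 - 14) - 10 ≡ 18. → (14, 18)
4P: (14, 18) + (1, 7). λ = (7 - 18)/(1 - 14) ≡ 20/18 mod 31. 18⁻¹ ≡ 19 (mod 31) since 18·19 = 342 ≡ 1, so λ ≡ 8.
  x = λ² - 14 - 1 = 64 - 15 ≡ 18; y = λ·(14 - 18) - 18 ≡ 12. → (18, 12)
5P: (18, 12) + (1, 7). λ = (7 - 12)/(1 - 18) ≡ 26/14 mod 31. 14⁻¹ ≡ 20 (mod 31), so λ ≡ 24.
  x = λ² - 18 - 1 = 576 - 19 ≡ 30; y = λ·(18 - 30) - 12 ≡ 10. → (30, 10)

(30, 10)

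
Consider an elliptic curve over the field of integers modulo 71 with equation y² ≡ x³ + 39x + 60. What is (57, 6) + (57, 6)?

(29, 37)

tangent at (57, 6): λ = (3·57² + 39)/(2·6) ≡ 59/12. 12⁻¹ ≡ 6 (mod 71) since 12·6 = 72 ≡ 1, so λ ≡ 59·6 ≡ 70.
  x = λ² - 57 - 57 = 4900 - 114 ≡ 29; y = λ·(57 - 29) - 6 ≡ 37. → (29, 37)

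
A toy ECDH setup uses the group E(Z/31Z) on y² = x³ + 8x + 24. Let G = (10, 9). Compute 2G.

tangent at (10, 9): λ = (3·10² + 8)/(2·9) ≡ 29/18. 18⁻¹ ≡ 19 (mod 31), so λ ≡ 29·19 ≡ 24.
  x = λ² - 10 - 10 = 576 - 20 ≡ 29; y = λ·(10 - 29) - 9 ≡ 0. → (29, 0)

(29, 0)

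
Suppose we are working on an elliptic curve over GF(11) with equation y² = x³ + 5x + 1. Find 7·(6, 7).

Write Q = (6, 7).
Double-and-add on 7 = (111)₂. Start with Q = (6, 7) for the leading 1-bit.
double: tangent at (6, 7): λ = (3·6² + 5)/(2·7) ≡ 3/3. 3⁻¹ ≡ 4 (mod 11), so λ ≡ 3·4 ≡ 1.
  x = λ² - 6 - 6 = 1 - 12 ≡ 0; y = λ·(6 - 0) - 7 ≡ 10. → (0, 10)
add Q: (0, 10) + (6, 7). λ = (7 - 10)/(6 - 0) ≡ 8/6 mod 11. 6⁻¹ ≡ 2 (mod 11), so λ ≡ 5.
  x = λ² - 0 - 6 = 25 - 6 ≡ 8; y = λ·(0 - 8) - 10 ≡ 5. → (8, 5)
double: tangent at (8, 5): λ = (3·8² + 5)/(2·5) ≡ 10/10. 10⁻¹ ≡ 10 (mod 11), so λ ≡ 10·10 ≡ 1.
  x = λ² - 8 - 8 = 1 - 16 ≡ 7; y = λ·(8 - 7) - 5 ≡ 7. → (7, 7)
add Q: (7, 7) + (6, 7). λ = (7 - 7)/(6 - 7) ≡ 0/10 mod 11. 10⁻¹ ≡ 10 (mod 11), so λ ≡ 0.
  x = λ² - 7 - 6 = 0 - 13 ≡ 9; y = λ·(7 - 9) - 7 ≡ 4. → (9, 4)

(9, 4)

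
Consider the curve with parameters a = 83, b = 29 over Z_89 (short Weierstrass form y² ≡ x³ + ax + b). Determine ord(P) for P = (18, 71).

12

2P: tangent at (18, 71): λ = (3·18² + 83)/(2·71) ≡ 76/53. 53⁻¹ ≡ 42 (mod 89), so λ ≡ 76·42 ≡ 77.
  x = λ² - 18 - 18 = 5929 - 36 ≡ 19; y = λ·(18 - 19) - 71 ≡ 30. → (19, 30)
3P: (19, 30) + (18, 71). λ = (71 - 30)/(18 - 19) ≡ 41/88 mod 89. 88⁻¹ ≡ 88 (mod 89), so λ ≡ 48.
  x = λ² - 19 - 18 = 2304 - 37 ≡ 42; y = λ·(19 - 42) - 30 ≡ 23. → (42, 23)
4P: (42, 23) + (18, 71). λ = (71 - 23)/(18 - 42) ≡ 48/65 mod 89. 65⁻¹ ≡ 63 (mod 89), so λ ≡ 87.
  x = λ² - 42 - 18 = 7569 - 60 ≡ 33; y = λ·(42 - 33) - 23 ≡ 48. → (33, 48)
5P: (33, 48) + (18, 71). λ = (71 - 48)/(18 - 33) ≡ 23/74 mod 89. 74⁻¹ ≡ 83 (mod 89), so λ ≡ 40.
  x = λ² - 33 - 18 = 1600 - 51 ≡ 36; y = λ·(33 - 36) - 48 ≡ 10. → (36, 10)
6P: (36, 10) + (18, 71). λ = (71 - 10)/(18 - 36) ≡ 61/71 mod 89. 71⁻¹ ≡ 84 (mod 89), so λ ≡ 51.
  x = λ² - 36 - 18 = 2601 - 54 ≡ 55; y = λ·(36 - 55) - 10 ≡ 0. → (55, 0)
7P: (55, 0) + (18, 71). λ = (71 - 0)/(18 - 55) ≡ 71/52 mod 89. 52⁻¹ ≡ 12 (mod 89), so λ ≡ 51.
  x = λ² - 55 - 18 = 2601 - 73 ≡ 36; y = λ·(55 - 36) - 0 ≡ 79. → (36, 79)
8P: (36, 79) + (18, 71). λ = (71 - 79)/(18 - 36) ≡ 81/71 mod 89. 71⁻¹ ≡ 84 (mod 89) since 71·84 = 5964 ≡ 1, so λ ≡ 40.
  x = λ² - 36 - 18 = 1600 - 54 ≡ 33; y = λ·(36 - 33) - 79 ≡ 41. → (33, 41)
9P: (33, 41) + (18, 71). λ = (71 - 41)/(18 - 33) ≡ 30/74 mod 89. 74⁻¹ ≡ 83 (mod 89), so λ ≡ 87.
  x = λ² - 33 - 18 = 7569 - 51 ≡ 42; y = λ·(33 - 42) - 41 ≡ 66. → (42, 66)
10P: (42, 66) + (18, 71). λ = (71 - 66)/(18 - 42) ≡ 5/65 mod 89. 65⁻¹ ≡ 63 (mod 89) since 65·63 = 4095 ≡ 1, so λ ≡ 48.
  x = λ² - 42 - 18 = 2304 - 60 ≡ 19; y = λ·(42 - 19) - 66 ≡ 59. → (19, 59)
11P: (19, 59) + (18, 71). λ = (71 - 59)/(18 - 19) ≡ 12/88 mod 89. 88⁻¹ ≡ 88 (mod 89), so λ ≡ 77.
  x = λ² - 19 - 18 = 5929 - 37 ≡ 18; y = λ·(19 - 18) - 59 ≡ 18. → (18, 18)
12P: (18, 18) + (18, 71): same x and y₁ ≡ -y₂, so the sum is O.
12P = O, so the order is 12.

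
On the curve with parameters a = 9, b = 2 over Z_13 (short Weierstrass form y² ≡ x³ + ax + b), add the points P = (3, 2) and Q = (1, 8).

(3, 2) + (1, 8). λ = (8 - 2)/(1 - 3) ≡ 6/11 mod 13. 11⁻¹ ≡ 6 (mod 13), so λ ≡ 10.
  x = λ² - 3 - 1 = 100 - 4 ≡ 5; y = λ·(3 - 5) - 2 ≡ 4. → (5, 4)

(5, 4)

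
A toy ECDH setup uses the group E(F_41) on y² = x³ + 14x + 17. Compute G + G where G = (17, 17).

(16, 27)

tangent at (17, 17): λ = (3·17² + 14)/(2·17) ≡ 20/34. 34⁻¹ ≡ 35 (mod 41), so λ ≡ 20·35 ≡ 3.
  x = λ² - 17 - 17 = 9 - 34 ≡ 16; y = λ·(17 - 16) - 17 ≡ 27. → (16, 27)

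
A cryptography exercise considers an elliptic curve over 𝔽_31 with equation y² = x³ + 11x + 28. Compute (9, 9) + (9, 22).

The two points share x = 9 and their y-coordinates satisfy 9 + 22 ≡ 0 (mod 31), so they are inverses. Their sum is 𝒪.

O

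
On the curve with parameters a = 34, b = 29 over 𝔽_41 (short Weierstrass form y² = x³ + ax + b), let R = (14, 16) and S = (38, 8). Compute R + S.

(21, 0)

(14, 16) + (38, 8). λ = (8 - 16)/(38 - 14) ≡ 33/24 mod 41. 24⁻¹ ≡ 12 (mod 41) since 24·12 = 288 ≡ 1, so λ ≡ 27.
  x = λ² - 14 - 38 = 729 - 52 ≡ 21; y = λ·(14 - 21) - 16 ≡ 0. → (21, 0)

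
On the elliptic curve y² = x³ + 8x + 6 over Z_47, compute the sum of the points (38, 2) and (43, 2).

(38, 2) + (43, 2). λ = (2 - 2)/(43 - 38) ≡ 0/5 mod 47. 5⁻¹ ≡ 19 (mod 47) since 5·19 = 95 ≡ 1, so λ ≡ 0.
  x = λ² - 38 - 43 = 0 - 81 ≡ 13; y = λ·(38 - 13) - 2 ≡ 45. → (13, 45)

(13, 45)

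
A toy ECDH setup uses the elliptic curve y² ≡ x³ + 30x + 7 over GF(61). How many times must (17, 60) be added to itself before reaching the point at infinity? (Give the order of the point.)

2P: tangent at (17, 60): λ = (3·17² + 30)/(2·60) ≡ 43/59. 59⁻¹ ≡ 30 (mod 61) since 59·30 = 1770 ≡ 1, so λ ≡ 43·30 ≡ 9.
  x = λ² - 17 - 17 = 81 - 34 ≡ 47; y = λ·(17 - 47) - 60 ≡ 36. → (47, 36)
3P: (47, 36) + (17, 60). λ = (60 - 36)/(17 - 47) ≡ 24/31 mod 61. 31⁻¹ ≡ 2 (mod 61), so λ ≡ 48.
  x = λ² - 47 - 17 = 2304 - 64 ≡ 44; y = λ·(47 - 44) - 36 ≡ 47. → (44, 47)
4P: (44, 47) + (17, 60). λ = (60 - 47)/(17 - 44) ≡ 13/34 mod 61. 34⁻¹ ≡ 9 (mod 61), so λ ≡ 56.
  x = λ² - 44 - 17 = 3136 - 61 ≡ 25; y = λ·(44 - 25) - 47 ≡ 41. → (25, 41)
5P: (25, 41) + (17, 60). λ = (60 - 41)/(17 - 25) ≡ 19/53 mod 61. 53⁻¹ ≡ 38 (mod 61) since 53·38 = 2014 ≡ 1, so λ ≡ 51.
  x = λ² - 25 - 17 = 2601 - 42 ≡ 58; y = λ·(25 - 58) - 41 ≡ 45. → (58, 45)
6P: (58, 45) + (17, 60). λ = (60 - 45)/(17 - 58) ≡ 15/20 mod 61. 20⁻¹ ≡ 58 (mod 61), so λ ≡ 16.
  x = λ² - 58 - 17 = 256 - 75 ≡ 59; y = λ·(58 - 59) - 45 ≡ 0. → (59, 0)
7P: (59, 0) + (17, 60). λ = (60 - 0)/(17 - 59) ≡ 60/19 mod 61. 19⁻¹ ≡ 45 (mod 61) since 19·45 = 855 ≡ 1, so λ ≡ 16.
  x = λ² - 59 - 17 = 256 - 76 ≡ 58; y = λ·(59 - 58) - 0 ≡ 16. → (58, 16)
8P: (58, 16) + (17, 60). λ = (60 - 16)/(17 - 58) ≡ 44/20 mod 61. 20⁻¹ ≡ 58 (mod 61) since 20·58 = 1160 ≡ 1, so λ ≡ 51.
  x = λ² - 58 - 17 = 2601 - 75 ≡ 25; y = λ·(58 - 25) - 16 ≡ 20. → (25, 20)
9P: (25, 20) + (17, 60). λ = (60 - 20)/(17 - 25) ≡ 40/53 mod 61. 53⁻¹ ≡ 38 (mod 61) since 53·38 = 2014 ≡ 1, so λ ≡ 56.
  x = λ² - 25 - 17 = 3136 - 42 ≡ 44; y = λ·(25 - 44) - 20 ≡ 14. → (44, 14)
10P: (44, 14) + (17, 60). λ = (60 - 14)/(17 - 44) ≡ 46/34 mod 61. 34⁻¹ ≡ 9 (mod 61), so λ ≡ 48.
  x = λ² - 44 - 17 = 2304 - 61 ≡ 47; y = λ·(44 - 47) - 14 ≡ 25. → (47, 25)
11P: (47, 25) + (17, 60). λ = (60 - 25)/(17 - 47) ≡ 35/31 mod 61. 31⁻¹ ≡ 2 (mod 61) since 31·2 = 62 ≡ 1, so λ ≡ 9.
  x = λ² - 47 - 17 = 81 - 64 ≡ 17; y = λ·(47 - 17) - 25 ≡ 1. → (17, 1)
12P: (17, 1) + (17, 60): same x and y₁ ≡ -y₂, so the sum is the point at infinity.
12P = the point at infinity, so the order is 12.

12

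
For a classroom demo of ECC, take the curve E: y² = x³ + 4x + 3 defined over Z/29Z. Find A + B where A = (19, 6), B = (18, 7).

(22, 26)

(19, 6) + (18, 7). λ = (7 - 6)/(18 - 19) ≡ 1/28 mod 29. 28⁻¹ ≡ 28 (mod 29) since 28·28 = 784 ≡ 1, so λ ≡ 28.
  x = λ² - 19 - 18 = 784 - 37 ≡ 22; y = λ·(19 - 22) - 6 ≡ 26. → (22, 26)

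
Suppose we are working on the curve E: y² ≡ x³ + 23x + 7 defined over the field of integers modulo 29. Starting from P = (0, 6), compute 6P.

Repeated addition: build up to 6P.
2P: tangent at (0, 6): λ = (3·0² + 23)/(2·6) ≡ 23/12. 12⁻¹ ≡ 17 (mod 29), so λ ≡ 23·17 ≡ 14.
  x = λ² - 0 - 0 = 196 - 0 ≡ 22; y = λ·(0 - 22) - 6 ≡ 5. → (22, 5)
3P: (22, 5) + (0, 6). λ = (6 - 5)/(0 - 22) ≡ 1/7 mod 29. 7⁻¹ ≡ 25 (mod 29) since 7·25 = 175 ≡ 1, so λ ≡ 25.
  x = λ² - 22 - 0 = 625 - 22 ≡ 23; y = λ·(22 - 23) - 5 ≡ 28. → (23, 28)
4P: (23, 28) + (0, 6). λ = (6 - 28)/(0 - 23) ≡ 7/6 mod 29. 6⁻¹ ≡ 5 (mod 29) since 6·5 = 30 ≡ 1, so λ ≡ 6.
  x = λ² - 23 - 0 = 36 - 23 ≡ 13; y = λ·(23 - 13) - 28 ≡ 3. → (13, 3)
5P: (13, 3) + (0, 6). λ = (6 - 3)/(0 - 13) ≡ 3/16 mod 29. 16⁻¹ ≡ 20 (mod 29), so λ ≡ 2.
  x = λ² - 13 - 0 = 4 - 13 ≡ 20; y = λ·(13 - 20) - 3 ≡ 12. → (20, 12)
6P: (20, 12) + (0, 6). λ = (6 - 12)/(0 - 20) ≡ 23/9 mod 29. 9⁻¹ ≡ 13 (mod 29), so λ ≡ 9.
  x = λ² - 20 - 0 = 81 - 20 ≡ 3; y = λ·(20 - 3) - 12 ≡ 25. → (3, 25)

(3, 25)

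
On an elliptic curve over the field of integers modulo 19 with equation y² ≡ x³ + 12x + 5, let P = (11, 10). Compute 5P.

(5, 0)

Double-and-add on 5 = (101)₂. Start with P = (11, 10) for the leading 1-bit.
double: tangent at (11, 10): λ = (3·11² + 12)/(2·10) ≡ 14/1. 1⁻¹ ≡ 1 (mod 19) since 1·1 = 1 ≡ 1, so λ ≡ 14·1 ≡ 14.
  x = λ² - 11 - 11 = 196 - 22 ≡ 3; y = λ·(11 - 3) - 10 ≡ 7. → (3, 7)
double: tangent at (3, 7): λ = (3·3² + 12)/(2·7) ≡ 1/14. 14⁻¹ ≡ 15 (mod 19), so λ ≡ 1·15 ≡ 15.
  x = λ² - 3 - 3 = 225 - 6 ≡ 10; y = λ·(3 - 10) - 7 ≡ 2. → (10, 2)
add P: (10, 2) + (11, 10). λ = (10 - 2)/(11 - 10) ≡ 8/1 mod 19. 1⁻¹ ≡ 1 (mod 19), so λ ≡ 8.
  x = λ² - 10 - 11 = 64 - 21 ≡ 5; y = λ·(10 - 5) - 2 ≡ 0. → (5, 0)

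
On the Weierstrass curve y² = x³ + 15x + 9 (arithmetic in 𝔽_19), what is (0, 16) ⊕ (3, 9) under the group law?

(0, 16) + (3, 9). λ = (9 - 16)/(3 - 0) ≡ 12/3 mod 19. 3⁻¹ ≡ 13 (mod 19) since 3·13 = 39 ≡ 1, so λ ≡ 4.
  x = λ² - 0 - 3 = 16 - 3 ≡ 13; y = λ·(0 - 13) - 16 ≡ 8. → (13, 8)

(13, 8)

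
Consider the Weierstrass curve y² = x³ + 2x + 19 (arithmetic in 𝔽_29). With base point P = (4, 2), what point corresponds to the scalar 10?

Double-and-add on 10 = (1010)₂. Start with P = (4, 2) for the leading 1-bit.
double: tangent at (4, 2): λ = (3·4² + 2)/(2·2) ≡ 21/4. 4⁻¹ ≡ 22 (mod 29), so λ ≡ 21·22 ≡ 27.
  x = λ² - 4 - 4 = 729 - 8 ≡ 25; y = λ·(4 - 25) - 2 ≡ 11. → (25, 11)
double: tangent at (25, 11): λ = (3·25² + 2)/(2·11) ≡ 21/22. 22⁻¹ ≡ 4 (mod 29), so λ ≡ 21·4 ≡ 26.
  x = λ² - 25 - 25 = 676 - 50 ≡ 17; y = λ·(25 - 17) - 11 ≡ 23. → (17, 23)
add P: (17, 23) + (4, 2). λ = (2 - 23)/(4 - 17) ≡ 8/16 mod 29. 16⁻¹ ≡ 20 (mod 29), so λ ≡ 15.
  x = λ² - 17 - 4 = 225 - 21 ≡ 1; y = λ·(17 - 1) - 23 ≡ 14. → (1, 14)
double: tangent at (1, 14): λ = (3·1² + 2)/(2·14) ≡ 5/28. 28⁻¹ ≡ 28 (mod 29), so λ ≡ 5·28 ≡ 24.
  x = λ² - 1 - 1 = 576 - 2 ≡ 23; y = λ·(1 - 23) - 14 ≡ 9. → (23, 9)

(23, 9)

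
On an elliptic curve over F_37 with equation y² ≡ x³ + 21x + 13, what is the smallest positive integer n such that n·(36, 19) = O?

2P: tangent at (36, 19): λ = (3·36² + 21)/(2·19) ≡ 24/1. 1⁻¹ ≡ 1 (mod 37) since 1·1 = 1 ≡ 1, so λ ≡ 24·1 ≡ 24.
  x = λ² - 36 - 36 = 576 - 72 ≡ 23; y = λ·(36 - 23) - 19 ≡ 34. → (23, 34)
3P: (23, 34) + (36, 19). λ = (19 - 34)/(36 - 23) ≡ 22/13 mod 37. 13⁻¹ ≡ 20 (mod 37) since 13·20 = 260 ≡ 1, so λ ≡ 33.
  x = λ² - 23 - 36 = 1089 - 59 ≡ 31; y = λ·(23 - 31) - 34 ≡ 35. → (31, 35)
4P: (31, 35) + (36, 19). λ = (19 - 35)/(36 - 31) ≡ 21/5 mod 37. 5⁻¹ ≡ 15 (mod 37), so λ ≡ 19.
  x = λ² - 31 - 36 = 361 - 67 ≡ 35; y = λ·(31 - 35) - 35 ≡ 0. → (35, 0)
5P: (35, 0) + (36, 19). λ = (19 - 0)/(36 - 35) ≡ 19/1 mod 37. 1⁻¹ ≡ 1 (mod 37), so λ ≡ 19.
  x = λ² - 35 - 36 = 361 - 71 ≡ 31; y = λ·(35 - 31) - 0 ≡ 2. → (31, 2)
6P: (31, 2) + (36, 19). λ = (19 - 2)/(36 - 31) ≡ 17/5 mod 37. 5⁻¹ ≡ 15 (mod 37) since 5·15 = 75 ≡ 1, so λ ≡ 33.
  x = λ² - 31 - 36 = 1089 - 67 ≡ 23; y = λ·(31 - 23) - 2 ≡ 3. → (23, 3)
7P: (23, 3) + (36, 19). λ = (19 - 3)/(36 - 23) ≡ 16/13 mod 37. 13⁻¹ ≡ 20 (mod 37), so λ ≡ 24.
  x = λ² - 23 - 36 = 576 - 59 ≡ 36; y = λ·(23 - 36) - 3 ≡ 18. → (36, 18)
8P: (36, 18) + (36, 19): same x and y₁ ≡ -y₂, so the sum is O.
8P = O, so the order is 8.

8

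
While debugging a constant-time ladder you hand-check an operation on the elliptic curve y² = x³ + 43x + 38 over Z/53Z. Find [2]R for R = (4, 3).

(38, 29)

tangent at (4, 3): λ = (3·4² + 43)/(2·3) ≡ 38/6. 6⁻¹ ≡ 9 (mod 53), so λ ≡ 38·9 ≡ 24.
  x = λ² - 4 - 4 = 576 - 8 ≡ 38; y = λ·(4 - 38) - 3 ≡ 29. → (38, 29)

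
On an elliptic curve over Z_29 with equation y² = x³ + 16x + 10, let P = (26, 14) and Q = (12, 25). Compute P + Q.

(26, 14) + (12, 25). λ = (25 - 14)/(12 - 26) ≡ 11/15 mod 29. 15⁻¹ ≡ 2 (mod 29) since 15·2 = 30 ≡ 1, so λ ≡ 22.
  x = λ² - 26 - 12 = 484 - 38 ≡ 11; y = λ·(26 - 11) - 14 ≡ 26. → (11, 26)

(11, 26)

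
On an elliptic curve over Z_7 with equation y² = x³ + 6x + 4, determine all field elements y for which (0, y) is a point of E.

x³ + 6x + 4 = 4 ≡ 4 (mod 7).
Square roots of 4 mod 7: 2 and 5 (since 2² = 4 ≡ 4).

2, 5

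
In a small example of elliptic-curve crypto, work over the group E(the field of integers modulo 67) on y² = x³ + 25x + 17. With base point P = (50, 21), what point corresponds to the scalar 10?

Double-and-add on 10 = (1010)₂. Start with P = (50, 21) for the leading 1-bit.
double: tangent at (50, 21): λ = (3·50² + 25)/(2·21) ≡ 21/42. 42⁻¹ ≡ 8 (mod 67), so λ ≡ 21·8 ≡ 34.
  x = λ² - 50 - 50 = 1156 - 100 ≡ 51; y = λ·(50 - 51) - 21 ≡ 12. → (51, 12)
double: tangent at (51, 12): λ = (3·51² + 25)/(2·12) ≡ 56/24. 24⁻¹ ≡ 14 (mod 67), so λ ≡ 56·14 ≡ 47.
  x = λ² - 51 - 51 = 2209 - 102 ≡ 30; y = λ·(51 - 30) - 12 ≡ 37. → (30, 37)
add P: (30, 37) + (50, 21). λ = (21 - 37)/(50 - 30) ≡ 51/20 mod 67. 20⁻¹ ≡ 57 (mod 67) since 20·57 = 1140 ≡ 1, so λ ≡ 26.
  x = λ² - 30 - 50 = 676 - 80 ≡ 60; y = λ·(30 - 60) - 37 ≡ 54. → (60, 54)
double: tangent at (60, 54): λ = (3·60² + 25)/(2·54) ≡ 38/41. 41⁻¹ ≡ 18 (mod 67), so λ ≡ 38·18 ≡ 14.
  x = λ² - 60 - 60 = 196 - 120 ≡ 9; y = λ·(60 - 9) - 54 ≡ 57. → (9, 57)

(9, 57)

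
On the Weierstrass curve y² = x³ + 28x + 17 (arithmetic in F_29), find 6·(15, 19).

Write Q = (15, 19).
Repeated addition: build up to 6Q.
2Q: tangent at (15, 19): λ = (3·15² + 28)/(2·19) ≡ 7/9. 9⁻¹ ≡ 13 (mod 29) since 9·13 = 117 ≡ 1, so λ ≡ 7·13 ≡ 4.
  x = λ² - 15 - 15 = 16 - 30 ≡ 15; y = λ·(15 - 15) - 19 ≡ 10. → (15, 10)
3Q: (15, 10) + (15, 19): same x and y₁ ≡ -y₂, so the sum is O.
4Q: O + (15, 19) = (15, 19) (identity).
5Q: tangent at (15, 19): λ = (3·15² + 28)/(2·19) ≡ 7/9. 9⁻¹ ≡ 13 (mod 29), so λ ≡ 7·13 ≡ 4.
  x = λ² - 15 - 15 = 16 - 30 ≡ 15; y = λ·(15 - 15) - 19 ≡ 10. → (15, 10)
6Q: (15, 10) + (15, 19): same x and y₁ ≡ -y₂, so the sum is O.

O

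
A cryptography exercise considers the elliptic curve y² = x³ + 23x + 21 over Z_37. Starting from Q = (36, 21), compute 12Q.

Repeated addition: build up to 12Q.
2Q: tangent at (36, 21): λ = (3·36² + 23)/(2·21) ≡ 26/5. 5⁻¹ ≡ 15 (mod 37) since 5·15 = 75 ≡ 1, so λ ≡ 26·15 ≡ 20.
  x = λ² - 36 - 36 = 400 - 72 ≡ 32; y = λ·(36 - 32) - 21 ≡ 22. → (32, 22)
3Q: (32, 22) + (36, 21). λ = (21 - 22)/(36 - 32) ≡ 36/4 mod 37. 4⁻¹ ≡ 28 (mod 37) since 4·28 = 112 ≡ 1, so λ ≡ 9.
  x = λ² - 32 - 36 = 81 - 68 ≡ 13; y = λ·(32 - 13) - 22 ≡ 1. → (13, 1)
4Q: (13, 1) + (36, 21). λ = (21 - 1)/(36 - 13) ≡ 20/23 mod 37. 23⁻¹ ≡ 29 (mod 37) since 23·29 = 667 ≡ 1, so λ ≡ 25.
  x = λ² - 13 - 36 = 625 - 49 ≡ 21; y = λ·(13 - 21) - 1 ≡ 21. → (21, 21)
5Q: (21, 21) + (36, 21). λ = (21 - 21)/(36 - 21) ≡ 0/15 mod 37. 15⁻¹ ≡ 5 (mod 37), so λ ≡ 0.
  x = λ² - 21 - 36 = 0 - 57 ≡ 17; y = λ·(21 - 17) - 21 ≡ 16. → (17, 16)
6Q: (17, 16) + (36, 21). λ = (21 - 16)/(36 - 17) ≡ 5/19 mod 37. 19⁻¹ ≡ 2 (mod 37), so λ ≡ 10.
  x = λ² - 17 - 36 = 100 - 53 ≡ 10; y = λ·(17 - 10) - 16 ≡ 17. → (10, 17)
7Q: (10, 17) + (36, 21). λ = (21 - 17)/(36 - 10) ≡ 4/26 mod 37. 26⁻¹ ≡ 10 (mod 37), so λ ≡ 3.
  x = λ² - 10 - 36 = 9 - 46 ≡ 0; y = λ·(10 - 0) - 17 ≡ 13. → (0, 13)
8Q: (0, 13) + (36, 21). λ = (21 - 13)/(36 - 0) ≡ 8/36 mod 37. 36⁻¹ ≡ 36 (mod 37), so λ ≡ 29.
  x = λ² - 0 - 36 = 841 - 36 ≡ 28; y = λ·(0 - 28) - 13 ≡ 26. → (28, 26)
9Q: (28, 26) + (36, 21). λ = (21 - 26)/(36 - 28) ≡ 32/8 mod 37. 8⁻¹ ≡ 14 (mod 37), so λ ≡ 4.
  x = λ² - 28 - 36 = 16 - 64 ≡ 26; y = λ·(28 - 26) - 26 ≡ 19. → (26, 19)
10Q: (26, 19) + (36, 21). λ = (21 - 19)/(36 - 26) ≡ 2/10 mod 37. 10⁻¹ ≡ 26 (mod 37), so λ ≡ 15.
  x = λ² - 26 - 36 = 225 - 62 ≡ 15; y = λ·(26 - 15) - 19 ≡ 35. → (15, 35)
11Q: (15, 35) + (36, 21). λ = (21 - 35)/(36 - 15) ≡ 23/21 mod 37. 21⁻¹ ≡ 30 (mod 37) since 21·30 = 630 ≡ 1, so λ ≡ 24.
  x = λ² - 15 - 36 = 576 - 51 ≡ 7; y = λ·(15 - 7) - 35 ≡ 9. → (7, 9)
12Q: (7, 9) + (36, 21). λ = (21 - 9)/(36 - 7) ≡ 12/29 mod 37. 29⁻¹ ≡ 23 (mod 37), so λ ≡ 17.
  x = λ² - 7 - 36 = 289 - 43 ≡ 24; y = λ·(7 - 24) - 9 ≡ 35. → (24, 35)

(24, 35)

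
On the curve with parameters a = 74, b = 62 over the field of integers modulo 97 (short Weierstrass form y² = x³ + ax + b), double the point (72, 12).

(85, 68)

tangent at (72, 12): λ = (3·72² + 74)/(2·12) ≡ 9/24. 24⁻¹ ≡ 93 (mod 97), so λ ≡ 9·93 ≡ 61.
  x = λ² - 72 - 72 = 3721 - 144 ≡ 85; y = λ·(72 - 85) - 12 ≡ 68. → (85, 68)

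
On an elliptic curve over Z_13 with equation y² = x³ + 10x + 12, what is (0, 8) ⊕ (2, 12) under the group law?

(0, 8) + (2, 12). λ = (12 - 8)/(2 - 0) ≡ 4/2 mod 13. 2⁻¹ ≡ 7 (mod 13), so λ ≡ 2.
  x = λ² - 0 - 2 = 4 - 2 ≡ 2; y = λ·(0 - 2) - 8 ≡ 1. → (2, 1)

(2, 1)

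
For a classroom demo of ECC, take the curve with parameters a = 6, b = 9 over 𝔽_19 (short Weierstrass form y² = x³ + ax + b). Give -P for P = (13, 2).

(13, 17)

-(13, 2) = (13, -2 mod 19) = (13, 17).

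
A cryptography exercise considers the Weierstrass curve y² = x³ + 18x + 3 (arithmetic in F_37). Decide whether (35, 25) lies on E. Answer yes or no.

y² = 25² ≡ 33; x³ + 18x + 3 = 43508 ≡ 33 (mod 37). 33 = 33.

yes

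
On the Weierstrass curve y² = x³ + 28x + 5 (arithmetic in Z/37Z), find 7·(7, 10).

(30, 13)

Write Q = (7, 10).
Double-and-add on 7 = (111)₂. Start with Q = (7, 10) for the leading 1-bit.
double: tangent at (7, 10): λ = (3·7² + 28)/(2·10) ≡ 27/20. 20⁻¹ ≡ 13 (mod 37), so λ ≡ 27·13 ≡ 18.
  x = λ² - 7 - 7 = 324 - 14 ≡ 14; y = λ·(7 - 14) - 10 ≡ 12. → (14, 12)
add Q: (14, 12) + (7, 10). λ = (10 - 12)/(7 - 14) ≡ 35/30 mod 37. 30⁻¹ ≡ 21 (mod 37) since 30·21 = 630 ≡ 1, so λ ≡ 32.
  x = λ² - 14 - 7 = 1024 - 21 ≡ 4; y = λ·(14 - 4) - 12 ≡ 12. → (4, 12)
double: tangent at (4, 12): λ = (3·4² + 28)/(2·12) ≡ 2/24. 24⁻¹ ≡ 17 (mod 37) since 24·17 = 408 ≡ 1, so λ ≡ 2·17 ≡ 34.
  x = λ² - 4 - 4 = 1156 - 8 ≡ 1; y = λ·(4 - 1) - 12 ≡ 16. → (1, 16)
add Q: (1, 16) + (7, 10). λ = (10 - 16)/(7 - 1) ≡ 31/6 mod 37. 6⁻¹ ≡ 31 (mod 37) since 6·31 = 186 ≡ 1, so λ ≡ 36.
  x = λ² - 1 - 7 = 1296 - 8 ≡ 30; y = λ·(1 - 30) - 16 ≡ 13. → (30, 13)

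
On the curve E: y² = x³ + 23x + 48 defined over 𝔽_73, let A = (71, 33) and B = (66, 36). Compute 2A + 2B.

First 2A:
Repeated addition: build up to 2A.
2A: tangent at (71, 33): λ = (3·71² + 23)/(2·33) ≡ 35/66. 66⁻¹ ≡ 52 (mod 73), so λ ≡ 35·52 ≡ 68.
  x = λ² - 71 - 71 = 4624 - 142 ≡ 29; y = λ·(71 - 29) - 33 ≡ 49. → (29, 49)
2A = (29, 49).
Next 2B:
Repeated addition: build up to 2B.
2B: tangent at (66, 36): λ = (3·66² + 23)/(2·36) ≡ 24/72. 72⁻¹ ≡ 72 (mod 73), so λ ≡ 24·72 ≡ 49.
  x = λ² - 66 - 66 = 2401 - 132 ≡ 6; y = λ·(66 - 6) - 36 ≡ 57. → (6, 57)
2B = (6, 57).
Finally 2A + 2B:
(29, 49) + (6, 57). λ = (57 - 49)/(6 - 29) ≡ 8/50 mod 73. 50⁻¹ ≡ 19 (mod 73) since 50·19 = 950 ≡ 1, so λ ≡ 6.
  x = λ² - 29 - 6 = 36 - 35 ≡ 1; y = λ·(29 - 1) - 49 ≡ 46. → (1, 46)

(1, 46)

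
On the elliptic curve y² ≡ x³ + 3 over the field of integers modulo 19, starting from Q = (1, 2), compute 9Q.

Repeated addition: build up to 9Q.
2Q: tangent at (1, 2): λ = (3·1² + 0)/(2·2) ≡ 3/4. 4⁻¹ ≡ 5 (mod 19), so λ ≡ 3·5 ≡ 15.
  x = λ² - 1 - 1 = 225 - 2 ≡ 14; y = λ·(1 - 14) - 2 ≡ 12. → (14, 12)
3Q: (14, 12) + (1, 2). λ = (2 - 12)/(1 - 14) ≡ 9/6 mod 19. 6⁻¹ ≡ 16 (mod 19) since 6·16 = 96 ≡ 1, so λ ≡ 11.
  x = λ² - 14 - 1 = 121 - 15 ≡ 11; y = λ·(14 - 11) - 12 ≡ 2. → (11, 2)
4Q: (11, 2) + (1, 2). λ = (2 - 2)/(1 - 11) ≡ 0/9 mod 19. 9⁻¹ ≡ 17 (mod 19), so λ ≡ 0.
  x = λ² - 11 - 1 = 0 - 12 ≡ 7; y = λ·(11 - 7) - 2 ≡ 17. → (7, 17)
5Q: (7, 17) + (1, 2). λ = (2 - 17)/(1 - 7) ≡ 4/13 mod 19. 13⁻¹ ≡ 3 (mod 19) since 13·3 = 39 ≡ 1, so λ ≡ 12.
  x = λ² - 7 - 1 = 144 - 8 ≡ 3; y = λ·(7 - 3) - 17 ≡ 12. → (3, 12)
6Q: (3, 12) + (1, 2). λ = (2 - 12)/(1 - 3) ≡ 9/17 mod 19. 17⁻¹ ≡ 9 (mod 19), so λ ≡ 5.
  x = λ² - 3 - 1 = 25 - 4 ≡ 2; y = λ·(3 - 2) - 12 ≡ 12. → (2, 12)
7Q: (2, 12) + (1, 2). λ = (2 - 12)/(1 - 2) ≡ 9/18 mod 19. 18⁻¹ ≡ 18 (mod 19), so λ ≡ 10.
  x = λ² - 2 - 1 = 100 - 3 ≡ 2; y = λ·(2 - 2) - 12 ≡ 7. → (2, 7)
8Q: (2, 7) + (1, 2). λ = (2 - 7)/(1 - 2) ≡ 14/18 mod 19. 18⁻¹ ≡ 18 (mod 19) since 18·18 = 324 ≡ 1, so λ ≡ 5.
  x = λ² - 2 - 1 = 25 - 3 ≡ 3; y = λ·(2 - 3) - 7 ≡ 7. → (3, 7)
9Q: (3, 7) + (1, 2). λ = (2 - 7)/(1 - 3) ≡ 14/17 mod 19. 17⁻¹ ≡ 9 (mod 19), so λ ≡ 12.
  x = λ² - 3 - 1 = 144 - 4 ≡ 7; y = λ·(3 - 7) - 7 ≡ 2. → (7, 2)

(7, 2)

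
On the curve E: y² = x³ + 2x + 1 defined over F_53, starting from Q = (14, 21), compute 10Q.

(7, 27)

Double-and-add on 10 = (1010)₂. Start with Q = (14, 21) for the leading 1-bit.
double: tangent at (14, 21): λ = (3·14² + 2)/(2·21) ≡ 7/42. 42⁻¹ ≡ 24 (mod 53), so λ ≡ 7·24 ≡ 9.
  x = λ² - 14 - 14 = 81 - 28 ≡ 0; y = λ·(14 - 0) - 21 ≡ 52. → (0, 52)
double: tangent at (0, 52): λ = (3·0² + 2)/(2·52) ≡ 2/51. 51⁻¹ ≡ 26 (mod 53), so λ ≡ 2·26 ≡ 52.
  x = λ² - 0 - 0 = 2704 - 0 ≡ 1; y = λ·(0 - 1) - 52 ≡ 2. → (1, 2)
add Q: (1, 2) + (14, 21). λ = (21 - 2)/(14 - 1) ≡ 19/13 mod 53. 13⁻¹ ≡ 49 (mod 53), so λ ≡ 30.
  x = λ² - 1 - 14 = 900 - 15 ≡ 37; y = λ·(1 - 37) - 2 ≡ 31. → (37, 31)
double: tangent at (37, 31): λ = (3·37² + 2)/(2·31) ≡ 28/9. 9⁻¹ ≡ 6 (mod 53), so λ ≡ 28·6 ≡ 9.
  x = λ² - 37 - 37 = 81 - 74 ≡ 7; y = λ·(37 - 7) - 31 ≡ 27. → (7, 27)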